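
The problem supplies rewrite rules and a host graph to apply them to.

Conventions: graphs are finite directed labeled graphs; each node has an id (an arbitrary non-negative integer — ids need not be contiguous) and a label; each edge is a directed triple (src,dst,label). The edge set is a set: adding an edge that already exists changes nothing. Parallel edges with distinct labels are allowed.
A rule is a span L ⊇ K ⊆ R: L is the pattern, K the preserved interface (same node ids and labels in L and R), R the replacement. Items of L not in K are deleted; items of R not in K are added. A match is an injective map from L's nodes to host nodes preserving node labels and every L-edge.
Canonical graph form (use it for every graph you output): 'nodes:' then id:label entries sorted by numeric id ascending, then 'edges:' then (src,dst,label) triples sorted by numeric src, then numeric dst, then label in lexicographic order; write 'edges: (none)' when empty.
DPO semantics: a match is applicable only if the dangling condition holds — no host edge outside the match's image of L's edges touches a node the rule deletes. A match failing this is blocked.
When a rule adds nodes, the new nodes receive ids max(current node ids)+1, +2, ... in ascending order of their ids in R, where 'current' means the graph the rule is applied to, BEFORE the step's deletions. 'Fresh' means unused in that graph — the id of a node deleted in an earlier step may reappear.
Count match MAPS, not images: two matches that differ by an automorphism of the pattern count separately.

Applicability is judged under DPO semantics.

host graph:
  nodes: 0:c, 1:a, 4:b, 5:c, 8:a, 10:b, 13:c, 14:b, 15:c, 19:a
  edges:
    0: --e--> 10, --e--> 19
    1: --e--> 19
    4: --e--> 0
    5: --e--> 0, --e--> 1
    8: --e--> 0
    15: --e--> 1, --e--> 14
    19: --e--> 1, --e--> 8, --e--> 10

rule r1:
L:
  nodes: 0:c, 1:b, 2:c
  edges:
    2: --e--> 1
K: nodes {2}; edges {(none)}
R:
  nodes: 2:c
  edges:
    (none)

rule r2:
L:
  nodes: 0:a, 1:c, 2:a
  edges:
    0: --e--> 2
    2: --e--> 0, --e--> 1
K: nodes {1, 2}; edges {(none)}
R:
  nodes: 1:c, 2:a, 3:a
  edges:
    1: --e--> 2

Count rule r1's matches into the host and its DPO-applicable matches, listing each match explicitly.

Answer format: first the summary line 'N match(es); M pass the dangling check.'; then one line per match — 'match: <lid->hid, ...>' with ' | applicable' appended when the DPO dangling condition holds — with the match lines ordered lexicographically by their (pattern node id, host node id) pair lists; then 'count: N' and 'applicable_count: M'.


6 match(es); 1 pass the dangling check.
match: 0->0, 1->14, 2->15
match: 0->5, 1->10, 2->0
match: 0->5, 1->14, 2->15
match: 0->13, 1->10, 2->0
match: 0->13, 1->14, 2->15 | applicable
match: 0->15, 1->10, 2->0
count: 6
applicable_count: 1


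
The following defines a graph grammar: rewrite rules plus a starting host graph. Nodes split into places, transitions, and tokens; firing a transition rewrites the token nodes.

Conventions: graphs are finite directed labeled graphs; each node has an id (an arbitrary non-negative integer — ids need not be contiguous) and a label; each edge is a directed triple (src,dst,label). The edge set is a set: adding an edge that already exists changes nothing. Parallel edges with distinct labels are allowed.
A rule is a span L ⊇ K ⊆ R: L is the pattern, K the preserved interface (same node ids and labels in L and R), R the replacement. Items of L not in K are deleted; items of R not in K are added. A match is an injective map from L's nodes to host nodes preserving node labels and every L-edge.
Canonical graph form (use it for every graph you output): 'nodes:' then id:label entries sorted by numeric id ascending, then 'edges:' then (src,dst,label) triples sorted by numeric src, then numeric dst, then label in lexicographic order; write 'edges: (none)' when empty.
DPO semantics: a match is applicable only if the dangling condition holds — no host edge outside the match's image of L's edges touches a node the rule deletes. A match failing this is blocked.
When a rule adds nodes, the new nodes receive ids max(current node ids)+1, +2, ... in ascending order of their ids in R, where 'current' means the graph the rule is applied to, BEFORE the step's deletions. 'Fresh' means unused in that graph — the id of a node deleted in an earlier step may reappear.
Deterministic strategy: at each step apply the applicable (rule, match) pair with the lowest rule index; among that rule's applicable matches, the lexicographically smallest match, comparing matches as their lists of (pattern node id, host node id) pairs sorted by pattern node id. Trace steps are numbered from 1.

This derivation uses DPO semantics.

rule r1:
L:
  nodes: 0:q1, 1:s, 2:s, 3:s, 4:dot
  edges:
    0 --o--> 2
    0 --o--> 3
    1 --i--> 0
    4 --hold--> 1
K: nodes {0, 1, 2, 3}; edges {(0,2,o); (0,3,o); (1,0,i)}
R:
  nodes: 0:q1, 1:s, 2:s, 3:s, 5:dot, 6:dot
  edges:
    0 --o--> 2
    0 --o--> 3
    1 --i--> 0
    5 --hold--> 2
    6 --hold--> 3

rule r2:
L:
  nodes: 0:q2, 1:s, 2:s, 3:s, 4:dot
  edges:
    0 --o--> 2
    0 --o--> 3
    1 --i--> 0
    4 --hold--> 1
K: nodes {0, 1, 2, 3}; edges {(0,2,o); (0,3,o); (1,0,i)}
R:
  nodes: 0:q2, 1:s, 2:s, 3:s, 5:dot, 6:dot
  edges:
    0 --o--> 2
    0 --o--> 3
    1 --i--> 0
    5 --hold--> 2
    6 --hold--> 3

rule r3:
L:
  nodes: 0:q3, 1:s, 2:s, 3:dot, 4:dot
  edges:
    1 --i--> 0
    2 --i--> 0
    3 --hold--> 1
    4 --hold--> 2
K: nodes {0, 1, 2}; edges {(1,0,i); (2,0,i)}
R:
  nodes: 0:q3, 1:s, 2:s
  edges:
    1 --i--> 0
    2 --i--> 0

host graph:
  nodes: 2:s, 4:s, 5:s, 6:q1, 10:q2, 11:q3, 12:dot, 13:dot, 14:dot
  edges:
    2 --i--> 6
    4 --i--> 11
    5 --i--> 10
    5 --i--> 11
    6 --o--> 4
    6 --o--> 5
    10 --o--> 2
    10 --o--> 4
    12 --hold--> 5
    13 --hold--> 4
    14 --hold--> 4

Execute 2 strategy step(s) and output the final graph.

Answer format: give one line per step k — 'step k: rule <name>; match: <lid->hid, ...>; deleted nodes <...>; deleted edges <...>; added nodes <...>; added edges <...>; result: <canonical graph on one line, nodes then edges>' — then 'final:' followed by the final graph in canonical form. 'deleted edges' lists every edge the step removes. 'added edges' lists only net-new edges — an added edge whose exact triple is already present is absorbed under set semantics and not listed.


step 1: rule r2; match: 0->10, 1->5, 2->2, 3->4, 4->12; deleted nodes 12; deleted edges (12,5,hold); added nodes 15, 16; added edges (15,2,hold); (16,4,hold); result: nodes: 2:s, 4:s, 5:s, 6:q1, 10:q2, 11:q3, 13:dot, 14:dot, 15:dot, 16:dot edges: (2,6,i); (4,11,i); (5,10,i); (5,11,i); (6,4,o); (6,5,o); (10,2,o); (10,4,o); (13,4,hold); (14,4,hold); (15,2,hold); (16,4,hold)
step 2: rule r1; match: 0->6, 1->2, 2->4, 3->5, 4->15; deleted nodes 15; deleted edges (15,2,hold); added nodes 17, 18; added edges (17,4,hold); (18,5,hold); result: nodes: 2:s, 4:s, 5:s, 6:q1, 10:q2, 11:q3, 13:dot, 14:dot, 16:dot, 17:dot, 18:dot edges: (2,6,i); (4,11,i); (5,10,i); (5,11,i); (6,4,o); (6,5,o); (10,2,o); (10,4,o); (13,4,hold); (14,4,hold); (16,4,hold); (17,4,hold); (18,5,hold)
final:
nodes: 2:s, 4:s, 5:s, 6:q1, 10:q2, 11:q3, 13:dot, 14:dot, 16:dot, 17:dot, 18:dot
edges: (2,6,i); (4,11,i); (5,10,i); (5,11,i); (6,4,o); (6,5,o); (10,2,o); (10,4,o); (13,4,hold); (14,4,hold); (16,4,hold); (17,4,hold); (18,5,hold)


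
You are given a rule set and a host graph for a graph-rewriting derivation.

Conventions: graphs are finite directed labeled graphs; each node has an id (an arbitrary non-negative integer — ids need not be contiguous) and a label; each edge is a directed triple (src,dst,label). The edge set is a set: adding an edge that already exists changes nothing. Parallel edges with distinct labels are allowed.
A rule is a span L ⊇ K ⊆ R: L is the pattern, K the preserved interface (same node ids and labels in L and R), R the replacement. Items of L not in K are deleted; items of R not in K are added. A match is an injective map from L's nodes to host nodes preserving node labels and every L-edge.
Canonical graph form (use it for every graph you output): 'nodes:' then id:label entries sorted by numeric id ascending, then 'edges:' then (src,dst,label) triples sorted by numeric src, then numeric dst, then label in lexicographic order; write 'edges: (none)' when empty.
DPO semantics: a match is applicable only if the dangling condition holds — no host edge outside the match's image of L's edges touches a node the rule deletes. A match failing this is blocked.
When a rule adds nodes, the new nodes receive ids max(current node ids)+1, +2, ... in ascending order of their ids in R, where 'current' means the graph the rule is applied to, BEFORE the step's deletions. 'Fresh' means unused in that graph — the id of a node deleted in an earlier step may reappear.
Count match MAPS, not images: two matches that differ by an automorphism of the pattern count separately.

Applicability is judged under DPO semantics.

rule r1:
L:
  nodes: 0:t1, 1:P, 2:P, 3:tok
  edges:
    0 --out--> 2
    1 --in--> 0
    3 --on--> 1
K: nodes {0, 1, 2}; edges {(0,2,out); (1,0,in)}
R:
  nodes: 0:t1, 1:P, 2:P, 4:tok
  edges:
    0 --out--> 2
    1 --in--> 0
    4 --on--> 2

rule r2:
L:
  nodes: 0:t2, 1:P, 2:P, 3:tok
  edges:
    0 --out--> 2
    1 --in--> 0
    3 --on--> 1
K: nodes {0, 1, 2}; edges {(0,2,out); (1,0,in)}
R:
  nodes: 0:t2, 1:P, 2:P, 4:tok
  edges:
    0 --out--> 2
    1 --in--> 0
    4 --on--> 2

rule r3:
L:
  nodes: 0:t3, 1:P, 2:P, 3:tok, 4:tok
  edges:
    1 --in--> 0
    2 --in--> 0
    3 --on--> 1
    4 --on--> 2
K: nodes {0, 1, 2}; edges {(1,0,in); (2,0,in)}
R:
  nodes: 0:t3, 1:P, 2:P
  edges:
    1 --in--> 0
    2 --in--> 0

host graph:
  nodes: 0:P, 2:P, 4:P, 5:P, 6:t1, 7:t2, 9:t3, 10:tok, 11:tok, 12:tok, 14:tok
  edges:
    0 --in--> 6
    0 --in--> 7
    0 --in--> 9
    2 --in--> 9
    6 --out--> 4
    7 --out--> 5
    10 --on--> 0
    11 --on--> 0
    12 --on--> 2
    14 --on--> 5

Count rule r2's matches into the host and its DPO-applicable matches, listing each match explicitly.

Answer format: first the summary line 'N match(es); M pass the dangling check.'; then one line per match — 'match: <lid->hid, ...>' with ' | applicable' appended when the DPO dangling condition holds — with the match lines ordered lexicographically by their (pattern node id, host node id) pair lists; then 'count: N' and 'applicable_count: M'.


2 match(es); 2 pass the dangling check.
match: 0->7, 1->0, 2->5, 3->10 | applicable
match: 0->7, 1->0, 2->5, 3->11 | applicable
count: 2
applicable_count: 2


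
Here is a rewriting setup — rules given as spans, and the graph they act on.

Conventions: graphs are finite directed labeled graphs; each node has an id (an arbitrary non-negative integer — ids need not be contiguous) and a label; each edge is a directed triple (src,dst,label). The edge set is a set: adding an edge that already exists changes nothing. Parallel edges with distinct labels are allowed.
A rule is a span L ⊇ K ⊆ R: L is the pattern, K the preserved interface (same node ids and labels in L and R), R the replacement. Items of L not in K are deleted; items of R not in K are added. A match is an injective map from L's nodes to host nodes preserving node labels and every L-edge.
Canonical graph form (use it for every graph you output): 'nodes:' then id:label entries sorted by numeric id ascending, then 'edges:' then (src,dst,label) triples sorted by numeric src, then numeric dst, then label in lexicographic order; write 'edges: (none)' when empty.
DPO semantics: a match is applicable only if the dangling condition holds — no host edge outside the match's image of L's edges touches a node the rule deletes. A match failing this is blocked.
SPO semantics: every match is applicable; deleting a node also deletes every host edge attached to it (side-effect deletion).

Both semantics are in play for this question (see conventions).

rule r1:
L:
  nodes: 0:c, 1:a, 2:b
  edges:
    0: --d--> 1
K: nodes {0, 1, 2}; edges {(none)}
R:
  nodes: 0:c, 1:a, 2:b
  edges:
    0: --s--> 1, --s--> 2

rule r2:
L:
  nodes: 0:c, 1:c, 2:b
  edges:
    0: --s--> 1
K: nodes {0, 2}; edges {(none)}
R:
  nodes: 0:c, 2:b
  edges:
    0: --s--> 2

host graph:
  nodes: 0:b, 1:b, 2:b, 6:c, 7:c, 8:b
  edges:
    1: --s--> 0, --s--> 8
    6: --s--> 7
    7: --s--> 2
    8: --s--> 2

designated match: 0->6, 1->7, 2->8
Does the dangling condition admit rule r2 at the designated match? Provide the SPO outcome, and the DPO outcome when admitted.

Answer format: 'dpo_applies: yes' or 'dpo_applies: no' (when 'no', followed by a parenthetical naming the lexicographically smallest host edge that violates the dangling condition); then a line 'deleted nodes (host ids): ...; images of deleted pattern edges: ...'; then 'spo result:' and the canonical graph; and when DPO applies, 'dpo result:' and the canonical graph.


dpo_applies: no
(the rule deletes node 7, which keeps host edge (7,2,s) outside the match image — the dangling condition fails, DPO blocks; SPO proceeds and side-deletes such edges)
deleted nodes (host ids): 7; images of deleted pattern edges: (6,7,s)
spo result:
nodes: 0:b, 1:b, 2:b, 6:c, 8:b
edges: (1,0,s); (1,8,s); (6,8,s); (8,2,s)


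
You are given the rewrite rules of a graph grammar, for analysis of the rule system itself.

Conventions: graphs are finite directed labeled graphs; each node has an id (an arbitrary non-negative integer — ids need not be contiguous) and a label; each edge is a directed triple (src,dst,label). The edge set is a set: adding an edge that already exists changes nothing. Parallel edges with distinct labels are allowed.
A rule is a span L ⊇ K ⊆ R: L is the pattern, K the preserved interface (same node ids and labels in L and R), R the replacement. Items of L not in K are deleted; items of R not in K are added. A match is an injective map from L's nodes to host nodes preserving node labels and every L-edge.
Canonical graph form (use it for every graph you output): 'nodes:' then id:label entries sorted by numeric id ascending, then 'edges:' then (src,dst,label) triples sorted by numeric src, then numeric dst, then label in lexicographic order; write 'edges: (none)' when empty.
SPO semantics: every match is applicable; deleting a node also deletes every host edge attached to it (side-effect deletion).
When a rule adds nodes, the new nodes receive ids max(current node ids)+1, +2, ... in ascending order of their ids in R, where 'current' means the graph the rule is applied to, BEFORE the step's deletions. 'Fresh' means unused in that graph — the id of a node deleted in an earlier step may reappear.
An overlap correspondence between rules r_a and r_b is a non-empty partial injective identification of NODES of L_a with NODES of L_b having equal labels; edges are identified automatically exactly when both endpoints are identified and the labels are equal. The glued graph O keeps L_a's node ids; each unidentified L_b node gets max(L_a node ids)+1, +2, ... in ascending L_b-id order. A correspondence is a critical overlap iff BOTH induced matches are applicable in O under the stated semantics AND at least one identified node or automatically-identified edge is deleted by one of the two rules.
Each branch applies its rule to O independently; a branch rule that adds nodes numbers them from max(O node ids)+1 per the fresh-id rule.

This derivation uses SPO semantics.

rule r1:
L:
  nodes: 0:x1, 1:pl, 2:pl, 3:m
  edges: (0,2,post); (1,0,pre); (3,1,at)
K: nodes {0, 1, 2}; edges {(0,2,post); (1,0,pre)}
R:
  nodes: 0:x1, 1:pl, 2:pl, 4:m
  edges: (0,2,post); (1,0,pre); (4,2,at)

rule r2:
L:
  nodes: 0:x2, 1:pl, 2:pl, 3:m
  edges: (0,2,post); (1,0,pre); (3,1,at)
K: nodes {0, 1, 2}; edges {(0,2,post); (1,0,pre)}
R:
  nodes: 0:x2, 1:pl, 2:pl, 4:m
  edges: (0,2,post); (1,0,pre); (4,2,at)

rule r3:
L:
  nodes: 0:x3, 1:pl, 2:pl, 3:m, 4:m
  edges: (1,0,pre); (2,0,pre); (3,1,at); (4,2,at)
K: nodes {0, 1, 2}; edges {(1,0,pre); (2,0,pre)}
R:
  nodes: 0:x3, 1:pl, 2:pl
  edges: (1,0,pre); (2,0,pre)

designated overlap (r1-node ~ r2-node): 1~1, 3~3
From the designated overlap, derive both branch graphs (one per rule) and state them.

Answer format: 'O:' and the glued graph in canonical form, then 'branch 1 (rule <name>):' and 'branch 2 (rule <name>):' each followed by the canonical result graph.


O:
nodes: 0:x1, 1:pl, 2:pl, 3:m, 4:x2, 5:pl
edges: (0,2,post); (1,0,pre); (1,4,pre); (3,1,at); (4,5,post)
branch 1 (rule r1):
nodes: 0:x1, 1:pl, 2:pl, 4:x2, 5:pl, 6:m
edges: (0,2,post); (1,0,pre); (1,4,pre); (4,5,post); (6,2,at)
branch 2 (rule r2):
nodes: 0:x1, 1:pl, 2:pl, 4:x2, 5:pl, 6:m
edges: (0,2,post); (1,0,pre); (1,4,pre); (4,5,post); (6,5,at)


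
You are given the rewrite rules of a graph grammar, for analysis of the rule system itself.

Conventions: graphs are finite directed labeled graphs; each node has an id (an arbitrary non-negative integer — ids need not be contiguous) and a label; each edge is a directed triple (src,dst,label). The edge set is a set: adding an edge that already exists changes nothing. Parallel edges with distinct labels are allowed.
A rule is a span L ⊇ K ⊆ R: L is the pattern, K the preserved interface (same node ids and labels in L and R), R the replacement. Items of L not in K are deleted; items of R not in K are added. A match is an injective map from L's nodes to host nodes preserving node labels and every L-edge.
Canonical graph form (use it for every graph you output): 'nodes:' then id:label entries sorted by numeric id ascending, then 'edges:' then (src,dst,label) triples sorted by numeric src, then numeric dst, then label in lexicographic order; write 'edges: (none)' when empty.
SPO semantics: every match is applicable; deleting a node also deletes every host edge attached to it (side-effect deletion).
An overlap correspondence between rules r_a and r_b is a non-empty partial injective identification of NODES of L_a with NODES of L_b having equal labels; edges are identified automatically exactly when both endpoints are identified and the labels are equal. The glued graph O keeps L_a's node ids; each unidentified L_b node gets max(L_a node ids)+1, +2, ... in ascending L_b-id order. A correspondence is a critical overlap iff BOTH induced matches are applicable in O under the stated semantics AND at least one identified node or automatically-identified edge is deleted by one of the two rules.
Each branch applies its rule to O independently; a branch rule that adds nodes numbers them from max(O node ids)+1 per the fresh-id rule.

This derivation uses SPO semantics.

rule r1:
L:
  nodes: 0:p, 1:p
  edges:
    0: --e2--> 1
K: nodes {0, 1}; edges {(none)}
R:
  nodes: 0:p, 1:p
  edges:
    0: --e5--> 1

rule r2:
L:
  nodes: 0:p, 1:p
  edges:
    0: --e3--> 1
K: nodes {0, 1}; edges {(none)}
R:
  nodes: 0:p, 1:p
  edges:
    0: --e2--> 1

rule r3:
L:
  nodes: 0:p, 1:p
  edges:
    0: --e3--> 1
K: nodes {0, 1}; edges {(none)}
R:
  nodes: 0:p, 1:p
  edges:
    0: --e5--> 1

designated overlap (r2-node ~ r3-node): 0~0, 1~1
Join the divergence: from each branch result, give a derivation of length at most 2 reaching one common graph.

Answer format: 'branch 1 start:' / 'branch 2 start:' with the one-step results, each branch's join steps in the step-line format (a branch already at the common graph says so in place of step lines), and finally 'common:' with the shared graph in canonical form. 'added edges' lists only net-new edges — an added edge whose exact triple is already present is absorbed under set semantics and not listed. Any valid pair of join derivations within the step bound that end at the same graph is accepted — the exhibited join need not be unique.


branch 1 start:
nodes: 0:p, 1:p
edges: (0,1,e2)
branch 2 start:
nodes: 0:p, 1:p
edges: (0,1,e5)
branch 1 step 1: rule r1; match: 0->0, 1->1; deleted nodes (none); deleted edges (0,1,e2); added nodes (none); added edges (0,1,e5); result: nodes: 0:p, 1:p edges: (0,1,e5)
branch 2: already at the common graph (0 steps)
common:
nodes: 0:p, 1:p
edges: (0,1,e5)


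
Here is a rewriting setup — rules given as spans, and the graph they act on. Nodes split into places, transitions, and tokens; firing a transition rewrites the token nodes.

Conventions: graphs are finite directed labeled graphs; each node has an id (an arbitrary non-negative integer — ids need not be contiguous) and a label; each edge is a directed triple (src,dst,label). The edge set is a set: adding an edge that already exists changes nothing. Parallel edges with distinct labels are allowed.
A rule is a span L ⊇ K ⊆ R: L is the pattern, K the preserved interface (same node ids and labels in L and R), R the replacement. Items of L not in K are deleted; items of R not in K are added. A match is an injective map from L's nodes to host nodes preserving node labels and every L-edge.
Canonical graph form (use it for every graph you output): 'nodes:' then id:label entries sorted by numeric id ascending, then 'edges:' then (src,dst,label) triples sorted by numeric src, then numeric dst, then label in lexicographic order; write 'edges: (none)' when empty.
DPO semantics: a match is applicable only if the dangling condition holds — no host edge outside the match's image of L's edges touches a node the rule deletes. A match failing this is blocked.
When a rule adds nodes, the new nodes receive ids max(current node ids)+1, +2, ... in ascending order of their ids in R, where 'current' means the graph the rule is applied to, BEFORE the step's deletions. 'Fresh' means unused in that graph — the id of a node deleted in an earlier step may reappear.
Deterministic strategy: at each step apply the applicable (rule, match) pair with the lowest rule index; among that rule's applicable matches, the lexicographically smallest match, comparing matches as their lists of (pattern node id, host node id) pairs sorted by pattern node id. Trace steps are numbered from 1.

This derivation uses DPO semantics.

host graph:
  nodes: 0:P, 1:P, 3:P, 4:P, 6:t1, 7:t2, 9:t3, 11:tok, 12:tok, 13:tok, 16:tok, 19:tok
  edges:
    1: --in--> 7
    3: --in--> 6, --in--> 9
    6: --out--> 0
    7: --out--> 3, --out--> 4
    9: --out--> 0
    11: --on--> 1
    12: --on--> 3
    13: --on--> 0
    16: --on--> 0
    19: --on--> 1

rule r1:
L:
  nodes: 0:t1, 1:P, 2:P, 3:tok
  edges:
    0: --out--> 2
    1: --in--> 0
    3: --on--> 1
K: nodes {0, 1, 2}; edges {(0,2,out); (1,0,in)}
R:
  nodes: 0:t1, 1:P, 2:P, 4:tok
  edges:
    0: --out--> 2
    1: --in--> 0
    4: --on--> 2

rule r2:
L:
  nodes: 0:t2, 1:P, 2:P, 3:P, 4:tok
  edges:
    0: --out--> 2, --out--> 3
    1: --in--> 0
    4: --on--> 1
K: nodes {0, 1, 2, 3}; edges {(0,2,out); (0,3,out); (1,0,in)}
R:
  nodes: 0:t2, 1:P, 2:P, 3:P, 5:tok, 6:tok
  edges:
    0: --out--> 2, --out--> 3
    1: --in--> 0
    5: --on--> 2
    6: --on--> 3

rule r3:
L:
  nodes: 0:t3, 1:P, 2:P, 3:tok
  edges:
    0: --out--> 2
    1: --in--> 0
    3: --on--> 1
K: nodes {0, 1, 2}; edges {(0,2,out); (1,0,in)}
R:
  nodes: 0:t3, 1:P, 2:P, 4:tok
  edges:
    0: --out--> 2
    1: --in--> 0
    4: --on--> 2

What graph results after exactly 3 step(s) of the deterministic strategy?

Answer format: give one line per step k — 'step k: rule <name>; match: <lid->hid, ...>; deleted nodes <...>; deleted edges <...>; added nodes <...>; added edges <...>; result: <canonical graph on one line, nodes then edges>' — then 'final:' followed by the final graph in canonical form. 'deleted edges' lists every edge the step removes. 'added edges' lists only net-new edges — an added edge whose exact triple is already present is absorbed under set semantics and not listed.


step 1: rule r1; match: 0->6, 1->3, 2->0, 3->12; deleted nodes 12; deleted edges (12,3,on); added nodes 20; added edges (20,0,on); result: nodes: 0:P, 1:P, 3:P, 4:P, 6:t1, 7:t2, 9:t3, 11:tok, 13:tok, 16:tok, 19:tok, 20:tok edges: (1,7,in); (3,6,in); (3,9,in); (6,0,out); (7,3,out); (7,4,out); (9,0,out); (11,1,on); (13,0,on); (16,0,on); (19,1,on); (20,0,on)
step 2: rule r2; match: 0->7, 1->1, 2->3, 3->4, 4->11; deleted nodes 11; deleted edges (11,1,on); added nodes 21, 22; added edges (21,3,on); (22,4,on); result: nodes: 0:P, 1:P, 3:P, 4:P, 6:t1, 7:t2, 9:t3, 13:tok, 16:tok, 19:tok, 20:tok, 21:tok, 22:tok edges: (1,7,in); (3,6,in); (3,9,in); (6,0,out); (7,3,out); (7,4,out); (9,0,out); (13,0,on); (16,0,on); (19,1,on); (20,0,on); (21,3,on); (22,4,on)
step 3: rule r1; match: 0->6, 1->3, 2->0, 3->21; deleted nodes 21; deleted edges (21,3,on); added nodes 23; added edges (23,0,on); result: nodes: 0:P, 1:P, 3:P, 4:P, 6:t1, 7:t2, 9:t3, 13:tok, 16:tok, 19:tok, 20:tok, 22:tok, 23:tok edges: (1,7,in); (3,6,in); (3,9,in); (6,0,out); (7,3,out); (7,4,out); (9,0,out); (13,0,on); (16,0,on); (19,1,on); (20,0,on); (22,4,on); (23,0,on)
final:
nodes: 0:P, 1:P, 3:P, 4:P, 6:t1, 7:t2, 9:t3, 13:tok, 16:tok, 19:tok, 20:tok, 22:tok, 23:tok
edges: (1,7,in); (3,6,in); (3,9,in); (6,0,out); (7,3,out); (7,4,out); (9,0,out); (13,0,on); (16,0,on); (19,1,on); (20,0,on); (22,4,on); (23,0,on)


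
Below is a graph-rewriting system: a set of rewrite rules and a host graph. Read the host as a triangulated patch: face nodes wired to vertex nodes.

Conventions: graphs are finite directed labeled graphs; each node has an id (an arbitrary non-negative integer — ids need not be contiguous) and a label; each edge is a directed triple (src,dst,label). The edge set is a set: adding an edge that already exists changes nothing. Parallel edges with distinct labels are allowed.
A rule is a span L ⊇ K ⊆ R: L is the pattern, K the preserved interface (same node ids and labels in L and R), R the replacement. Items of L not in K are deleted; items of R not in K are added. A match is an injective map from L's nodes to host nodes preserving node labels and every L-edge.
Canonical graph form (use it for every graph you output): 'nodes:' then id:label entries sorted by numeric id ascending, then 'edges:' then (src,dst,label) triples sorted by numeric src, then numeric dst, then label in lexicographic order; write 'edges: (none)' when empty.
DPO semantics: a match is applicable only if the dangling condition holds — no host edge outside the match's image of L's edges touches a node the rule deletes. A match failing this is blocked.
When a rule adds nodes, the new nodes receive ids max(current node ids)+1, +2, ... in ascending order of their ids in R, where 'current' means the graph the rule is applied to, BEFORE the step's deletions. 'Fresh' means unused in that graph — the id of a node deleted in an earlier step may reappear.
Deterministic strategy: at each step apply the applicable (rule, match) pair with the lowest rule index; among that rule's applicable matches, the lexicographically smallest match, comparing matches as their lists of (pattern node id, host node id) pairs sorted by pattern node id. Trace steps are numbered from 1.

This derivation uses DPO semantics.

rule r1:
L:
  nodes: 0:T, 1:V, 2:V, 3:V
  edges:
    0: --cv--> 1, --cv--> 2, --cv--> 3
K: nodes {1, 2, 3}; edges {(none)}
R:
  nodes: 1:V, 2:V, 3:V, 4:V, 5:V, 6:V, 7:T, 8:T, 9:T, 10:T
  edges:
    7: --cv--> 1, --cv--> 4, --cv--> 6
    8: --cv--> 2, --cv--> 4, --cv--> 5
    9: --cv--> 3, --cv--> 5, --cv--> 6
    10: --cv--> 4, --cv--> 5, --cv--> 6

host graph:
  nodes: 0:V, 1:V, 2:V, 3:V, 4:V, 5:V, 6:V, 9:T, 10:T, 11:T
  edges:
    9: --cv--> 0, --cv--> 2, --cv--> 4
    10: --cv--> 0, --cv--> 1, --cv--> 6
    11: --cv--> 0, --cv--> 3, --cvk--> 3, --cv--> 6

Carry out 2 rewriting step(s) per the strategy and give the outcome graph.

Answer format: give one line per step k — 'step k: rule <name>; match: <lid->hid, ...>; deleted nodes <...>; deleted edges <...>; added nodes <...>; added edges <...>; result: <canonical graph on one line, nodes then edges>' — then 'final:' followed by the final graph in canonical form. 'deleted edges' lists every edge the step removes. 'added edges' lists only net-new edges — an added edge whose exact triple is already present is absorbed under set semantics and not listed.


step 1: rule r1; match: 0->9, 1->0, 2->2, 3->4; deleted nodes 9; deleted edges (9,0,cv); (9,2,cv); (9,4,cv); added nodes 12, 13, 14, 15, 16, 17, 18; added edges (15,0,cv); (15,12,cv); (15,14,cv); (16,2,cv); (16,12,cv); (16,13,cv); (17,4,cv); (17,13,cv); (17,14,cv); (18,12,cv); (18,13,cv); (18,14,cv); result: nodes: 0:V, 1:V, 2:V, 3:V, 4:V, 5:V, 6:V, 10:T, 11:T, 12:V, 13:V, 14:V, 15:T, 16:T, 17:T, 18:T edges: (10,0,cv); (10,1,cv); (10,6,cv); (11,0,cv); (11,3,cv); (11,3,cvk); (11,6,cv); (15,0,cv); (15,12,cv); (15,14,cv); (16,2,cv); (16,12,cv); (16,13,cv); (17,4,cv); (17,13,cv); (17,14,cv); (18,12,cv); (18,13,cv); (18,14,cv)
step 2: rule r1; match: 0->10, 1->0, 2->1, 3->6; deleted nodes 10; deleted edges (10,0,cv); (10,1,cv); (10,6,cv); added nodes 19, 20, 21, 22, 23, 24, 25; added edges (22,0,cv); (22,19,cv); (22,21,cv); (23,1,cv); (23,19,cv); (23,20,cv); (24,6,cv); (24,20,cv); (24,21,cv); (25,19,cv); (25,20,cv); (25,21,cv); result: nodes: 0:V, 1:V, 2:V, 3:V, 4:V, 5:V, 6:V, 11:T, 12:V, 13:V, 14:V, 15:T, 16:T, 17:T, 18:T, 19:V, 20:V, 21:V, 22:T, 23:T, 24:T, 25:T edges: (11,0,cv); (11,3,cv); (11,3,cvk); (11,6,cv); (15,0,cv); (15,12,cv); (15,14,cv); (16,2,cv); (16,12,cv); (16,13,cv); (17,4,cv); (17,13,cv); (17,14,cv); (18,12,cv); (18,13,cv); (18,14,cv); (22,0,cv); (22,19,cv); (22,21,cv); (23,1,cv); (23,19,cv); (23,20,cv); (24,6,cv); (24,20,cv); (24,21,cv); (25,19,cv); (25,20,cv); (25,21,cv)
final:
nodes: 0:V, 1:V, 2:V, 3:V, 4:V, 5:V, 6:V, 11:T, 12:V, 13:V, 14:V, 15:T, 16:T, 17:T, 18:T, 19:V, 20:V, 21:V, 22:T, 23:T, 24:T, 25:T
edges: (11,0,cv); (11,3,cv); (11,3,cvk); (11,6,cv); (15,0,cv); (15,12,cv); (15,14,cv); (16,2,cv); (16,12,cv); (16,13,cv); (17,4,cv); (17,13,cv); (17,14,cv); (18,12,cv); (18,13,cv); (18,14,cv); (22,0,cv); (22,19,cv); (22,21,cv); (23,1,cv); (23,19,cv); (23,20,cv); (24,6,cv); (24,20,cv); (24,21,cv); (25,19,cv); (25,20,cv); (25,21,cv)


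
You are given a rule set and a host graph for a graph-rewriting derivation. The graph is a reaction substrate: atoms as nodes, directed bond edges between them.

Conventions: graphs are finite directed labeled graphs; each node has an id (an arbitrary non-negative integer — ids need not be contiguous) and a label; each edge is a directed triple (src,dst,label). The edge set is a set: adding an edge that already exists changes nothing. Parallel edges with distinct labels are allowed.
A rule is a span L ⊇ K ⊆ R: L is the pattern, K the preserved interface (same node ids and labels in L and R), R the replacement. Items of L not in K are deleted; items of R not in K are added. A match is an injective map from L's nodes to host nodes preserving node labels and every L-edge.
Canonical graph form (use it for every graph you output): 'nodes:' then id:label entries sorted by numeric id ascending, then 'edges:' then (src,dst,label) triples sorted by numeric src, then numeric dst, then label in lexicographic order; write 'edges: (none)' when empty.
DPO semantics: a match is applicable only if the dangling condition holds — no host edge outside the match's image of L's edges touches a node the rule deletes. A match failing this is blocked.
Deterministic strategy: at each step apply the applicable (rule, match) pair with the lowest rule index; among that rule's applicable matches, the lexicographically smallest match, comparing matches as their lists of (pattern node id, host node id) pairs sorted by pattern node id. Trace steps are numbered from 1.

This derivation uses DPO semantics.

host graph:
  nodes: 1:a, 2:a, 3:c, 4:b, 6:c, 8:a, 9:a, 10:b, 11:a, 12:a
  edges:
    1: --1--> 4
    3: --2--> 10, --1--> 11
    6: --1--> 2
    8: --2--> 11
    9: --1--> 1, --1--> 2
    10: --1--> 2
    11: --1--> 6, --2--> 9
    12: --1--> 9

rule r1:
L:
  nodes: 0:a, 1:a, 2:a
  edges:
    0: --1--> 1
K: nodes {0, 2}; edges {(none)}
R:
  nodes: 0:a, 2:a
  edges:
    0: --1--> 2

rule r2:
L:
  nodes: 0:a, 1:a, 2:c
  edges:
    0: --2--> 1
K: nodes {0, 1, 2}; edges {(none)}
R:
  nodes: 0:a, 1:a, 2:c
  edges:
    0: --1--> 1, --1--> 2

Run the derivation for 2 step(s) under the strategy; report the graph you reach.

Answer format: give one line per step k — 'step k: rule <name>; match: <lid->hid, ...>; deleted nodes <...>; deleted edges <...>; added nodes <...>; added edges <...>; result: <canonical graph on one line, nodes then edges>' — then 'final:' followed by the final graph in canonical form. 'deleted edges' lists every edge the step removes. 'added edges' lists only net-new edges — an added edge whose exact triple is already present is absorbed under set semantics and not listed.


step 1: rule r2; match: 0->8, 1->11, 2->3; deleted nodes (none); deleted edges (8,11,2); added nodes (none); added edges (8,3,1); (8,11,1); result: nodes: 1:a, 2:a, 3:c, 4:b, 6:c, 8:a, 9:a, 10:b, 11:a, 12:a edges: (1,4,1); (3,10,2); (3,11,1); (6,2,1); (8,3,1); (8,11,1); (9,1,1); (9,2,1); (10,2,1); (11,6,1); (11,9,2); (12,9,1)
step 2: rule r2; match: 0->11, 1->9, 2->3; deleted nodes (none); deleted edges (11,9,2); added nodes (none); added edges (11,3,1); (11,9,1); result: nodes: 1:a, 2:a, 3:c, 4:b, 6:c, 8:a, 9:a, 10:b, 11:a, 12:a edges: (1,4,1); (3,10,2); (3,11,1); (6,2,1); (8,3,1); (8,11,1); (9,1,1); (9,2,1); (10,2,1); (11,3,1); (11,6,1); (11,9,1); (12,9,1)
final:
nodes: 1:a, 2:a, 3:c, 4:b, 6:c, 8:a, 9:a, 10:b, 11:a, 12:a
edges: (1,4,1); (3,10,2); (3,11,1); (6,2,1); (8,3,1); (8,11,1); (9,1,1); (9,2,1); (10,2,1); (11,3,1); (11,6,1); (11,9,1); (12,9,1)


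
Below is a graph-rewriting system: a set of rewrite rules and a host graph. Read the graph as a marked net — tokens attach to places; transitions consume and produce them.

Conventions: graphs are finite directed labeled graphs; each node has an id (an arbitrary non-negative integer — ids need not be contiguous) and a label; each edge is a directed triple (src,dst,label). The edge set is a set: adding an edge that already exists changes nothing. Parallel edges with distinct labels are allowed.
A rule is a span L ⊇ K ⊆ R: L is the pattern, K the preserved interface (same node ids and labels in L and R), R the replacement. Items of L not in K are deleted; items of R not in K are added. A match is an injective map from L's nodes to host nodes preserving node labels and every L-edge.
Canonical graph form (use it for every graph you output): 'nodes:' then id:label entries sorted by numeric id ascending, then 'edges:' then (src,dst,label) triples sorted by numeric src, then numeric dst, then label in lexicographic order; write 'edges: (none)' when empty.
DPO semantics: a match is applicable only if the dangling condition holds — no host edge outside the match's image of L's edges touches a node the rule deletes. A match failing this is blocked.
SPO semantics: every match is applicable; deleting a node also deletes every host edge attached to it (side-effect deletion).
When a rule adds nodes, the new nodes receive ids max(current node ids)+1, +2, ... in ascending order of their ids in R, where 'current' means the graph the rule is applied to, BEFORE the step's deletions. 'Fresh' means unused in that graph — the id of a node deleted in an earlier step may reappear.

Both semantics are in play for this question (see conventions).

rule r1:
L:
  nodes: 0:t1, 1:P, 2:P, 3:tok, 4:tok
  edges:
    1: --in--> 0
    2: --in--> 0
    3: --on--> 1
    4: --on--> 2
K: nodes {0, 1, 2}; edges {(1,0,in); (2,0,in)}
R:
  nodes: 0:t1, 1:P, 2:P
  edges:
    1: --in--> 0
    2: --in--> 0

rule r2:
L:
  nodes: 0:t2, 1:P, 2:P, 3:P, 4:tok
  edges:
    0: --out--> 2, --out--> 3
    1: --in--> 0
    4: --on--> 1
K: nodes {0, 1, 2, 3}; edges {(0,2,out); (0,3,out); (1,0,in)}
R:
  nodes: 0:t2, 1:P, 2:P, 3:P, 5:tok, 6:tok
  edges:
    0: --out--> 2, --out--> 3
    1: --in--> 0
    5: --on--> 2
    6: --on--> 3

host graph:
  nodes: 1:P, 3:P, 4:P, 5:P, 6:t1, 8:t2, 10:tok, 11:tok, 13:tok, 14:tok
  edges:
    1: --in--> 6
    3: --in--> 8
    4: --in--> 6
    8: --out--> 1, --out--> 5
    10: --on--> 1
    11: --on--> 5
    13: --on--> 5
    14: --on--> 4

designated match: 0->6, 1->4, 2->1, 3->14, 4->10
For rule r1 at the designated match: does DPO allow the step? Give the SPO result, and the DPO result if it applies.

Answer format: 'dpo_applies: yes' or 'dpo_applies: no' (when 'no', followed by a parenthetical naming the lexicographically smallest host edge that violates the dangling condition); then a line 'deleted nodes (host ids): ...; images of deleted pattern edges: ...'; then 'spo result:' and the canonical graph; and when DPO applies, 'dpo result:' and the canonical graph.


dpo_applies: yes
deleted nodes (host ids): 10, 14; images of deleted pattern edges: (10,1,on); (14,4,on)
spo result:
nodes: 1:P, 3:P, 4:P, 5:P, 6:t1, 8:t2, 11:tok, 13:tok
edges: (1,6,in); (3,8,in); (4,6,in); (8,1,out); (8,5,out); (11,5,on); (13,5,on)
dpo result:
nodes: 1:P, 3:P, 4:P, 5:P, 6:t1, 8:t2, 11:tok, 13:tok
edges: (1,6,in); (3,8,in); (4,6,in); (8,1,out); (8,5,out); (11,5,on); (13,5,on)


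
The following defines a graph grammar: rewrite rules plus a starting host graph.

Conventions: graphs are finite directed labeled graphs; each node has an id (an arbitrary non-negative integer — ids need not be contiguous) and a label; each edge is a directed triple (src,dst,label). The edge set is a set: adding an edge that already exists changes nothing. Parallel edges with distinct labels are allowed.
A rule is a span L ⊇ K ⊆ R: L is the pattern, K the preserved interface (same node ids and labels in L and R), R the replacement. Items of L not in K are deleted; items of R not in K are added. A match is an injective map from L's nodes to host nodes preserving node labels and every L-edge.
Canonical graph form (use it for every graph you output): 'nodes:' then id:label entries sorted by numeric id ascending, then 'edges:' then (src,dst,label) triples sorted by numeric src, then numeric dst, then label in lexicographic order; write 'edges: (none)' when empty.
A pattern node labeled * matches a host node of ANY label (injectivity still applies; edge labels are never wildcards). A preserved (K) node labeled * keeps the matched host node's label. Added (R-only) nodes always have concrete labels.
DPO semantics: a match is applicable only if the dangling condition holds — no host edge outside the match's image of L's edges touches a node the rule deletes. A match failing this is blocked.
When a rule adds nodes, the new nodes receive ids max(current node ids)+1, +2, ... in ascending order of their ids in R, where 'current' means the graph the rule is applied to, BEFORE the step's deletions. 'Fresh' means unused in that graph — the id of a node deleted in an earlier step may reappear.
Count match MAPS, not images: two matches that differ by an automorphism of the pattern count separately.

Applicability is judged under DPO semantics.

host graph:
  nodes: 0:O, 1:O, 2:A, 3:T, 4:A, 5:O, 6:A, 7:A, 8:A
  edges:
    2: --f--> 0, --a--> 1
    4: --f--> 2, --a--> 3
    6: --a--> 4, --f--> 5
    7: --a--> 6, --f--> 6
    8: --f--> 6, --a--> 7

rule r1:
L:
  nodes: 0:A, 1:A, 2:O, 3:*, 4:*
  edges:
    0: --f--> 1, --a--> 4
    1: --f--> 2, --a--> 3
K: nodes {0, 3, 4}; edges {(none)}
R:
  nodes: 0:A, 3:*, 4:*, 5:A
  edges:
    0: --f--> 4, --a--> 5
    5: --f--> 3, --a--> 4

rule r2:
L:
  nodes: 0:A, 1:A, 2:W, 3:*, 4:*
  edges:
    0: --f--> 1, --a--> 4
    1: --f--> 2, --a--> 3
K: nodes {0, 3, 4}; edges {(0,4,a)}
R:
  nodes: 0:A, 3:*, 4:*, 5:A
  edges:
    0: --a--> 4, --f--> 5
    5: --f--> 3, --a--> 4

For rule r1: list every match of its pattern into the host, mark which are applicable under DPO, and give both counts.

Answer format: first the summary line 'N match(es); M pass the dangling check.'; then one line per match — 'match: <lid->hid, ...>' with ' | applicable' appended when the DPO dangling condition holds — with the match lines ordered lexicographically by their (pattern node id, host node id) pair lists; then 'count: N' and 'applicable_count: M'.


2 match(es); 1 pass the dangling check.
match: 0->4, 1->2, 2->0, 3->1, 4->3 | applicable
match: 0->8, 1->6, 2->5, 3->4, 4->7
count: 2
applicable_count: 1


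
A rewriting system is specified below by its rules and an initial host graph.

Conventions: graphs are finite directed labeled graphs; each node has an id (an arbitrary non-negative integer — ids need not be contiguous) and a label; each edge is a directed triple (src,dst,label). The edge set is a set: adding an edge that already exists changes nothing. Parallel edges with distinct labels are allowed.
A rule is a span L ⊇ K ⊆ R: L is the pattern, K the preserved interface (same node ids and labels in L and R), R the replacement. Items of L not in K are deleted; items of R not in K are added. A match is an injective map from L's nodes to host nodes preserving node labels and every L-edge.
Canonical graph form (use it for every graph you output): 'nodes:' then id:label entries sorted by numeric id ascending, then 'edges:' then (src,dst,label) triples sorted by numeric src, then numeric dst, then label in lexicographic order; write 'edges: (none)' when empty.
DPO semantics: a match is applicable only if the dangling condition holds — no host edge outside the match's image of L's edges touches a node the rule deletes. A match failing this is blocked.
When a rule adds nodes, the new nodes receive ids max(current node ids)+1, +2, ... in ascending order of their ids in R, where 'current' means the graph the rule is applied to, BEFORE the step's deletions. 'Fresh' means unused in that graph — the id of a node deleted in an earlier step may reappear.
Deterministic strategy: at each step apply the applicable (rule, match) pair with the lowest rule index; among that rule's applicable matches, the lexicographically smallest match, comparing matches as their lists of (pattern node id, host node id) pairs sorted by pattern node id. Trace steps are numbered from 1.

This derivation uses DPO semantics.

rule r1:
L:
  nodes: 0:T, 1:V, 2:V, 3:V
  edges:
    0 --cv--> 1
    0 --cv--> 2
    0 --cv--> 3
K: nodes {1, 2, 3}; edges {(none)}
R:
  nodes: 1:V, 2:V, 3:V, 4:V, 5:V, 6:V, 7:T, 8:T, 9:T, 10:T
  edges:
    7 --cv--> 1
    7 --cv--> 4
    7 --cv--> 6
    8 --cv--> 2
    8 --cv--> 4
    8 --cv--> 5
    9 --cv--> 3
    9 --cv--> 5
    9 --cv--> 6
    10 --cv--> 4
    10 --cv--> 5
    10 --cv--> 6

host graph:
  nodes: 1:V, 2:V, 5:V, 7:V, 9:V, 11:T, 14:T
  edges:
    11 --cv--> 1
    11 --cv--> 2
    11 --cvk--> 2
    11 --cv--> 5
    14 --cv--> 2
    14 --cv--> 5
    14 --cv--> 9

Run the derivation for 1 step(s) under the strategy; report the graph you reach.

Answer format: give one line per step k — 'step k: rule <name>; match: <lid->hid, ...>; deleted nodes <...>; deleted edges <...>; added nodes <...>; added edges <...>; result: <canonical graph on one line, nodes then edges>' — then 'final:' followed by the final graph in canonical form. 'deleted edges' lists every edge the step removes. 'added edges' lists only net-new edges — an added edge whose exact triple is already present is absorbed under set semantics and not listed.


step 1: rule r1; match: 0->14, 1->2, 2->5, 3->9; deleted nodes 14; deleted edges (14,2,cv); (14,5,cv); (14,9,cv); added nodes 15, 16, 17, 18, 19, 20, 21; added edges (18,2,cv); (18,15,cv); (18,17,cv); (19,5,cv); (19,15,cv); (19,16,cv); (20,9,cv); (20,16,cv); (20,17,cv); (21,15,cv); (21,16,cv); (21,17,cv); result: nodes: 1:V, 2:V, 5:V, 7:V, 9:V, 11:T, 15:V, 16:V, 17:V, 18:T, 19:T, 20:T, 21:T edges: (11,1,cv); (11,2,cv); (11,2,cvk); (11,5,cv); (18,2,cv); (18,15,cv); (18,17,cv); (19,5,cv); (19,15,cv); (19,16,cv); (20,9,cv); (20,16,cv); (20,17,cv); (21,15,cv); (21,16,cv); (21,17,cv)
final:
nodes: 1:V, 2:V, 5:V, 7:V, 9:V, 11:T, 15:V, 16:V, 17:V, 18:T, 19:T, 20:T, 21:T
edges: (11,1,cv); (11,2,cv); (11,2,cvk); (11,5,cv); (18,2,cv); (18,15,cv); (18,17,cv); (19,5,cv); (19,15,cv); (19,16,cv); (20,9,cv); (20,16,cv); (20,17,cv); (21,15,cv); (21,16,cv); (21,17,cv)
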